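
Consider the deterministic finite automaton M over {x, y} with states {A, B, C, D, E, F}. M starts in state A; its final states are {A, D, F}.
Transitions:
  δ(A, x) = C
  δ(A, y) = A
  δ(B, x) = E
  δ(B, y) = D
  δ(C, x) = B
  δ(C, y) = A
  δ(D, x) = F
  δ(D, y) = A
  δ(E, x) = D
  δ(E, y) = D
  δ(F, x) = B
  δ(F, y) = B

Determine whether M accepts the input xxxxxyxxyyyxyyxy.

accepted

A --x--> C
C --x--> B
B --x--> E
E --x--> D
D --x--> F
F --y--> B
B --x--> E
E --x--> D
D --y--> A
A --y--> A
A --y--> A
A --x--> C
C --y--> A
A --y--> A
A --x--> C
C --y--> A
End in state A, which is an accepting state.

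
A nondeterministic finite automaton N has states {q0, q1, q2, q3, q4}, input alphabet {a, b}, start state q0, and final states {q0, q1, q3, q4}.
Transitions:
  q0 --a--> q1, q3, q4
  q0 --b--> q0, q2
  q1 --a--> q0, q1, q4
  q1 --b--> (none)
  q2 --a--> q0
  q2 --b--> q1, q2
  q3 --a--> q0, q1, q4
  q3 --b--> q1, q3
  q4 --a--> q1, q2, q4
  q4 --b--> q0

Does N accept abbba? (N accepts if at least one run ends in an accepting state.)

Start: {q0}
read a: {q1, q3, q4}
read b: {q0, q1, q3}
read b: {q0, q1, q2, q3}
read b: {q0, q1, q2, q3}
read a: {q0, q1, q3, q4}
Reachable ∩ accepting = {q0, q1, q3, q4} — nonempty.

accepted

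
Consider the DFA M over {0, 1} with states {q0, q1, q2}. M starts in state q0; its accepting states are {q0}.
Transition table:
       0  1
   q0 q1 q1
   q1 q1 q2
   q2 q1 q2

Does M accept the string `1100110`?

rejected

q0 --1--> q1
q1 --1--> q2
q2 --0--> q1
q1 --0--> q1
q1 --1--> q2
q2 --1--> q2
q2 --0--> q1
End in state q1, which is not an accepting state.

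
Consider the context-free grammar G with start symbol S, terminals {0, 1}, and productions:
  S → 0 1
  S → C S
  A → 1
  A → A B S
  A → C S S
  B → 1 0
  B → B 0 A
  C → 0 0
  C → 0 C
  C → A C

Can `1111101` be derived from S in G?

no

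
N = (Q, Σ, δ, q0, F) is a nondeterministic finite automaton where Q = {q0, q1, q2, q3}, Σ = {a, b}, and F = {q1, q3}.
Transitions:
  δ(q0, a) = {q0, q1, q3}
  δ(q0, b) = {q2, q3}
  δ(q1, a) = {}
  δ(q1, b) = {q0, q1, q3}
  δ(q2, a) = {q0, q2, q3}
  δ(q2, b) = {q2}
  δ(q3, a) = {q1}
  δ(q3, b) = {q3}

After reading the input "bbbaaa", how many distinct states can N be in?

Start: {q0}
read b: {q2, q3}
read b: {q2, q3}
read b: {q2, q3}
read a: {q0, q1, q2, q3}
read a: {q0, q1, q2, q3}
read a: {q0, q1, q2, q3}
Final reachable set {q0, q1, q2, q3} has 4 states.

4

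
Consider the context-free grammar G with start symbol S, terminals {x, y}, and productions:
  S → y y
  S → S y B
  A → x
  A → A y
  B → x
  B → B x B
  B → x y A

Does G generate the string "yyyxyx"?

S ⇒ SyB ⇒ SyByB ⇒ yyyByB ⇒ yyyxyB ⇒ yyyxyx

yes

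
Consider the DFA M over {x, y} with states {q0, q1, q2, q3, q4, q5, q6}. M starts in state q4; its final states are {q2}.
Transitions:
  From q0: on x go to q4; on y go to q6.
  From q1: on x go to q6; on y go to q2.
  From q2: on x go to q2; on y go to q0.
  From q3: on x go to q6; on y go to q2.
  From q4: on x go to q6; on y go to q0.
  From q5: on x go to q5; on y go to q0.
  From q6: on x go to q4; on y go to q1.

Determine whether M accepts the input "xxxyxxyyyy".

q4 --x--> q6
q6 --x--> q4
q4 --x--> q6
q6 --y--> q1
q1 --x--> q6
q6 --x--> q4
q4 --y--> q0
q0 --y--> q6
q6 --y--> q1
q1 --y--> q2
End in state q2, which is an accepting state.

accepted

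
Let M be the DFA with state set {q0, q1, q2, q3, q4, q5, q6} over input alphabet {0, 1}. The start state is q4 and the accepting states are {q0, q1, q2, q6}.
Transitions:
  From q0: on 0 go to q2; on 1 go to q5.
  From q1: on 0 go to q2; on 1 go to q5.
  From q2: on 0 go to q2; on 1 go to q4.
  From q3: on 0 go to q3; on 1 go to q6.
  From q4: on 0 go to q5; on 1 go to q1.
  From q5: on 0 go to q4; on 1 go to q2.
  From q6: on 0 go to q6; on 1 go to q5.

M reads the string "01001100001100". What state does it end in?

q4 --0--> q5
q5 --1--> q2
q2 --0--> q2
q2 --0--> q2
q2 --1--> q4
q4 --1--> q1
q1 --0--> q2
q2 --0--> q2
q2 --0--> q2
q2 --0--> q2
q2 --1--> q4
q4 --1--> q1
q1 --0--> q2
q2 --0--> q2

q2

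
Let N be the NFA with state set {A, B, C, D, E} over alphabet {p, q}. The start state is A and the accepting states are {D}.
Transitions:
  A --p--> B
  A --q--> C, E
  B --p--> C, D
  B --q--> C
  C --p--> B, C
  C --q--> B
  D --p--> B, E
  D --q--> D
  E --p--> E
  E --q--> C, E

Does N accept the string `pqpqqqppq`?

Start: {A}
read p: {B}
read q: {C}
read p: {B, C}
read q: {B, C}
read q: {B, C}
read q: {B, C}
read p: {B, C, D}
read p: {B, C, D, E}
read q: {B, C, D, E}
Reachable ∩ accepting = {D} — nonempty.

accepted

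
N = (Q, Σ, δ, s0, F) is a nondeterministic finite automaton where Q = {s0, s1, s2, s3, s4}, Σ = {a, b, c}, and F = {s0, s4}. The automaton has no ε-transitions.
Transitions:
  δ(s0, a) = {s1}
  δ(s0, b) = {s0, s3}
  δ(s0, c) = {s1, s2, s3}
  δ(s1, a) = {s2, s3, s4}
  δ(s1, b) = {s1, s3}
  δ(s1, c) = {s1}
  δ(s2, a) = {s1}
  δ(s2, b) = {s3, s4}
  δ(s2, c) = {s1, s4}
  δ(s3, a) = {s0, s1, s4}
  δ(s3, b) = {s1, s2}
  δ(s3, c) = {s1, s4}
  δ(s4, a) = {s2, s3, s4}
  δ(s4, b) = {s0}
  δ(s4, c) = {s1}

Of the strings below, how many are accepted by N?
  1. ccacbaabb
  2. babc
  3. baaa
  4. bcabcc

4

ccacbaabb: accepted
babc: accepted
baaa: accepted
bcabcc: accepted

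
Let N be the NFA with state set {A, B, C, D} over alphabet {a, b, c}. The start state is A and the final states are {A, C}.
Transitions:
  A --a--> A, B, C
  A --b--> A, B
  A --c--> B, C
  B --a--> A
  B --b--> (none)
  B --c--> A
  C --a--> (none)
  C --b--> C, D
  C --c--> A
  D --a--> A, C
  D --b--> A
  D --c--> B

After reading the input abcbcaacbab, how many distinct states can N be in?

Start: {A}
read a: {A, B, C}
read b: {A, B, C, D}
read c: {A, B, C}
read b: {A, B, C, D}
read c: {A, B, C}
read a: {A, B, C}
read a: {A, B, C}
read c: {A, B, C}
read b: {A, B, C, D}
read a: {A, B, C}
read b: {A, B, C, D}
Final reachable set {A, B, C, D} has 4 states.

4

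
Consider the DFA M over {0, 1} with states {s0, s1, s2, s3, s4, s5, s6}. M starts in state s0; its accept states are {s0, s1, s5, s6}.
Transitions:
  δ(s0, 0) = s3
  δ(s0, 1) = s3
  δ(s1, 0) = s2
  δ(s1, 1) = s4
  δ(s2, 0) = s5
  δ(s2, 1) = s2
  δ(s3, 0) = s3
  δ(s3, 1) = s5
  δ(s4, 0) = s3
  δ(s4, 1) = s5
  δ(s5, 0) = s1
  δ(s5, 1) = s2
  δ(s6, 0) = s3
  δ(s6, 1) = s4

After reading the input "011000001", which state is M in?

s4

s0 --0--> s3
s3 --1--> s5
s5 --1--> s2
s2 --0--> s5
s5 --0--> s1
s1 --0--> s2
s2 --0--> s5
s5 --0--> s1
s1 --1--> s4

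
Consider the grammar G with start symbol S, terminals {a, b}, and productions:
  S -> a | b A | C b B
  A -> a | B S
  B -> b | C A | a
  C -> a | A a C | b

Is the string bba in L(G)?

yes

S ⇒ bA ⇒ bBS ⇒ bbS ⇒ bba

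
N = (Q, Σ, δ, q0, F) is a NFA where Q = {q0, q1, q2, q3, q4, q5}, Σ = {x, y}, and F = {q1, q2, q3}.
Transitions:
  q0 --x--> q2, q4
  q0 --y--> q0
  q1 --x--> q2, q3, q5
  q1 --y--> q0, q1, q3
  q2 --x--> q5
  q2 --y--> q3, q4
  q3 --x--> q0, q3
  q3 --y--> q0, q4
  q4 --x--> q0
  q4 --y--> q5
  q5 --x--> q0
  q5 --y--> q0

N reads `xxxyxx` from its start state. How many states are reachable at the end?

5

Start: {q0}
read x: {q2, q4}
read x: {q0, q5}
read x: {q0, q2, q4}
read y: {q0, q3, q4, q5}
read x: {q0, q2, q3, q4}
read x: {q0, q2, q3, q4, q5}
Final reachable set {q0, q2, q3, q4, q5} has 5 states.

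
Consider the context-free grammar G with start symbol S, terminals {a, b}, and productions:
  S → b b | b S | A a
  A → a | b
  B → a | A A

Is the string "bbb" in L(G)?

S ⇒ bS ⇒ bbb

yes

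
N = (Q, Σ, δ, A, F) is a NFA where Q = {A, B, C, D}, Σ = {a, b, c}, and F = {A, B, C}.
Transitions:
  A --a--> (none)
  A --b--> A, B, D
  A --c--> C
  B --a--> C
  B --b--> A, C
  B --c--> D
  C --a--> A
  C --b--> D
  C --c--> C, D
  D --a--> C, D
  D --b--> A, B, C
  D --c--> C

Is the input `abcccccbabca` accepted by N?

Start: {A}
read a: {}
The reachable set is empty and stays empty for the remaining 11 symbols.
Reachable ∩ accepting = {} — empty.

rejected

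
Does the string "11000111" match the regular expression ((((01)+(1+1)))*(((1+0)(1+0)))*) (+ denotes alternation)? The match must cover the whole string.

yes

Split as ε·11000111: (((01)+(1+1)))* matches ε and (((1+0)(1+0)))* matches 11000111.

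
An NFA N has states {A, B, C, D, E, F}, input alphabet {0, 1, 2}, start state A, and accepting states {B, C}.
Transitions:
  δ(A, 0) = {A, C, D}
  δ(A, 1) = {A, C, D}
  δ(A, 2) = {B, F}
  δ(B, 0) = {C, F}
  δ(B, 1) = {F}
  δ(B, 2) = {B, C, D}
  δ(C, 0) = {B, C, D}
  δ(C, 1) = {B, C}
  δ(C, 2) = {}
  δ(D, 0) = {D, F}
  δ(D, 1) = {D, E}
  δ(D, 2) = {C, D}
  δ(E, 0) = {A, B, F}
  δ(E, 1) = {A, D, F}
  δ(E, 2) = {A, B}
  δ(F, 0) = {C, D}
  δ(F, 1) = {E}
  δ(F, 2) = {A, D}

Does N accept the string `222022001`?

Start: {A}
read 2: {B, F}
read 2: {A, B, C, D}
read 2: {B, C, D, F}
read 0: {B, C, D, F}
read 2: {A, B, C, D}
read 2: {B, C, D, F}
read 0: {B, C, D, F}
read 0: {B, C, D, F}
read 1: {B, C, D, E, F}
Reachable ∩ accepting = {B, C} — nonempty.

accepted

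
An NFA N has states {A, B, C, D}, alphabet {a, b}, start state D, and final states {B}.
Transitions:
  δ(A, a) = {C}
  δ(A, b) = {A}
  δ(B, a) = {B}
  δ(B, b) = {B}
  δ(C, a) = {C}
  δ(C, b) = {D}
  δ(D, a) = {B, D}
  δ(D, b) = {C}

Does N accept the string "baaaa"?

Start: {D}
read b: {C}
read a: {C}
read a: {C}
read a: {C}
read a: {C}
Reachable ∩ accepting = {} — empty.

rejected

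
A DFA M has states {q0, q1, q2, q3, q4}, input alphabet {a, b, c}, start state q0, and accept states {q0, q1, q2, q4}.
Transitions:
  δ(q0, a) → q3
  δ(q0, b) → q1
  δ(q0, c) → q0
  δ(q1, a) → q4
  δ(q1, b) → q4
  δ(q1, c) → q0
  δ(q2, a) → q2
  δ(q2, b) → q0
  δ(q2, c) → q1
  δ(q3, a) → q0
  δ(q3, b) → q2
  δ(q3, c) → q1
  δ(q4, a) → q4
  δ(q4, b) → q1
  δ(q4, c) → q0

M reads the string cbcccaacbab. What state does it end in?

q0 --c--> q0
q0 --b--> q1
q1 --c--> q0
q0 --c--> q0
q0 --c--> q0
q0 --a--> q3
q3 --a--> q0
q0 --c--> q0
q0 --b--> q1
q1 --a--> q4
q4 --b--> q1

q1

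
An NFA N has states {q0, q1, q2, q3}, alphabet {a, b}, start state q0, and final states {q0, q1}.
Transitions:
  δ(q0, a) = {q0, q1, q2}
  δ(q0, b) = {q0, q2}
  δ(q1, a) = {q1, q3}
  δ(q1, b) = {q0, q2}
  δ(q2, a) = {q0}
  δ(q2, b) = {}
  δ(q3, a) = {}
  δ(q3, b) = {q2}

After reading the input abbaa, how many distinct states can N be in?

Start: {q0}
read a: {q0, q1, q2}
read b: {q0, q2}
read b: {q0, q2}
read a: {q0, q1, q2}
read a: {q0, q1, q2, q3}
Final reachable set {q0, q1, q2, q3} has 4 states.

4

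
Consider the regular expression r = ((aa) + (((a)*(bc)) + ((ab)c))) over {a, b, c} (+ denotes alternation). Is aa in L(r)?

yes

The left alternative (aa) matches aa.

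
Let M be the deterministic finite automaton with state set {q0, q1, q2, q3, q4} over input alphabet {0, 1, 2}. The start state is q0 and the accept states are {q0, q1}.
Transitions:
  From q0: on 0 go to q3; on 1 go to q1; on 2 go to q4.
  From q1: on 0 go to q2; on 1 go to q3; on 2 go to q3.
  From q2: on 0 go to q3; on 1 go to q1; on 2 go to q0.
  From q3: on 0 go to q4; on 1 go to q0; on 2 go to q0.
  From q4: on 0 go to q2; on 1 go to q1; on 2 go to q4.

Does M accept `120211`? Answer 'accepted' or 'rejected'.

q0 --1--> q1
q1 --2--> q3
q3 --0--> q4
q4 --2--> q4
q4 --1--> q1
q1 --1--> q3
End in state q3, which is not an accepting state.

rejected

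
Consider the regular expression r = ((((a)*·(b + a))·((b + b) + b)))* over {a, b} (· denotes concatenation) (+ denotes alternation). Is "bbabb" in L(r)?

yes

Split into 2 pieces bb · abb; each matches (((a)*·(b+a))·((b+b)+b)).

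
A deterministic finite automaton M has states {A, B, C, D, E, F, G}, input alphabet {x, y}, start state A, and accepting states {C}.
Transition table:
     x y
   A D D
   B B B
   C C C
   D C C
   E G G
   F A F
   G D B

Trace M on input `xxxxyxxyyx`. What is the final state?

A --x--> D
D --x--> C
C --x--> C
C --x--> C
C --y--> C
C --x--> C
C --x--> C
C --y--> C
C --y--> C
C --x--> C

C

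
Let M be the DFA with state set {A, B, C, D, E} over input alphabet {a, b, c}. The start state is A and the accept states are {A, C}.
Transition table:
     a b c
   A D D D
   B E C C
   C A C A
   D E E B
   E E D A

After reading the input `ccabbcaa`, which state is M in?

A --c--> D
D --c--> B
B --a--> E
E --b--> D
D --b--> E
E --c--> A
A --a--> D
D --a--> E

E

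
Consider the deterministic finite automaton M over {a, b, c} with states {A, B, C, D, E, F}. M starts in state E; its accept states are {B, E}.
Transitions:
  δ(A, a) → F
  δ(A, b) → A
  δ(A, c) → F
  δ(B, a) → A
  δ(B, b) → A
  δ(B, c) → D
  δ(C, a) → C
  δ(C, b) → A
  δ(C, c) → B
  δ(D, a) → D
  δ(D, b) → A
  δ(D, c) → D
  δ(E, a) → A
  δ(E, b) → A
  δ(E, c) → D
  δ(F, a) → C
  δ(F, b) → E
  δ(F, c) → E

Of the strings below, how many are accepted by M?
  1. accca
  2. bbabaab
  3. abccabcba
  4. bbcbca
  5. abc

1

accca: rejected
bbabaab: accepted
abccabcba: rejected
bbcbca: rejected
abc: rejected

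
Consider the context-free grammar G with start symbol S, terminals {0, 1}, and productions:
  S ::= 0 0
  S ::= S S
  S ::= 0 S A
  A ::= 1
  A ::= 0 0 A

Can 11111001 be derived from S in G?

no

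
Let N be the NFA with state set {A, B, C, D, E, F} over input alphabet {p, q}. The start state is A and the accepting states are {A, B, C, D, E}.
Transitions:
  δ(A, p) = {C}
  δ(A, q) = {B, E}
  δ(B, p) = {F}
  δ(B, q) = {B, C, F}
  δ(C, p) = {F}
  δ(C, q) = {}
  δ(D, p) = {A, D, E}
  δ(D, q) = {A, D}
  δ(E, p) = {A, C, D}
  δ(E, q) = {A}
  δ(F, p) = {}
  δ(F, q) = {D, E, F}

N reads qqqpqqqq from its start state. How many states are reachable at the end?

6

Start: {A}
read q: {B, E}
read q: {A, B, C, F}
read q: {B, C, D, E, F}
read p: {A, C, D, E, F}
read q: {A, B, D, E, F}
read q: {A, B, C, D, E, F}
read q: {A, B, C, D, E, F}
read q: {A, B, C, D, E, F}
Final reachable set {A, B, C, D, E, F} has 6 states.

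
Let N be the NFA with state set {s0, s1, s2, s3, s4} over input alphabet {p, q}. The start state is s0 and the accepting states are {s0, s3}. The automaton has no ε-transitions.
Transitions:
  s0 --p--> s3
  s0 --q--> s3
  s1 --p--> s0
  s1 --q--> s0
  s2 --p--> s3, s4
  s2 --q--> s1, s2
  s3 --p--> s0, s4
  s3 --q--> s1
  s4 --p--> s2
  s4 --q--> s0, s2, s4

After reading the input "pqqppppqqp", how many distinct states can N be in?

Start: {s0}
read p: {s3}
read q: {s1}
read q: {s0}
read p: {s3}
read p: {s0, s4}
read p: {s2, s3}
read p: {s0, s3, s4}
read q: {s0, s1, s2, s3, s4}
read q: {s0, s1, s2, s3, s4}
read p: {s0, s2, s3, s4}
Final reachable set {s0, s2, s3, s4} has 4 states.

4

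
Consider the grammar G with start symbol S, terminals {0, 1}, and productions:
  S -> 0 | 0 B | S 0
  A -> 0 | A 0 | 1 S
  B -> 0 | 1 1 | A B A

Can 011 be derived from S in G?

yes

S ⇒ 0B ⇒ 011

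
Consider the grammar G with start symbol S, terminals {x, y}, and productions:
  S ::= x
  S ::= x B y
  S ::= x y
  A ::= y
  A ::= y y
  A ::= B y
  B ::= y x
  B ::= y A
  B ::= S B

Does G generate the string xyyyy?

yes

S ⇒ xBy ⇒ xyAy ⇒ xyyyy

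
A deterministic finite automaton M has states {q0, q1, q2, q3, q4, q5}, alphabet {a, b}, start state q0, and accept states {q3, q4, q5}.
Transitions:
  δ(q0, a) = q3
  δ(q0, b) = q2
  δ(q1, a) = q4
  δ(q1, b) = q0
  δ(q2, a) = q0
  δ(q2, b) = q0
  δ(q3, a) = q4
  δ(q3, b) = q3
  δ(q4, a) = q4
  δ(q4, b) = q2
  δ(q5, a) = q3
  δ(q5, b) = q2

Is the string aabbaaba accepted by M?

rejected

q0 --a--> q3
q3 --a--> q4
q4 --b--> q2
q2 --b--> q0
q0 --a--> q3
q3 --a--> q4
q4 --b--> q2
q2 --a--> q0
End in state q0, which is not an accepting state.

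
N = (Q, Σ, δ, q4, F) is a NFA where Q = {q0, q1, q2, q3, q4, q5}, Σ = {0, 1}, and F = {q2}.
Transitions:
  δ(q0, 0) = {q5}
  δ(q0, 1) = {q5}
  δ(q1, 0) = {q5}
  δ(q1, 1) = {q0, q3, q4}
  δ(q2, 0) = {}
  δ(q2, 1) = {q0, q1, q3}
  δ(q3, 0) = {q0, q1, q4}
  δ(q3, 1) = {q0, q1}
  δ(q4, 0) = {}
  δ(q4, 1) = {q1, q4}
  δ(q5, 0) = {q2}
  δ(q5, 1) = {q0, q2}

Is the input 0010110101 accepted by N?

Start: {q4}
read 0: {}
The reachable set is empty and stays empty for the remaining 9 symbols.
Reachable ∩ accepting = {} — empty.

rejected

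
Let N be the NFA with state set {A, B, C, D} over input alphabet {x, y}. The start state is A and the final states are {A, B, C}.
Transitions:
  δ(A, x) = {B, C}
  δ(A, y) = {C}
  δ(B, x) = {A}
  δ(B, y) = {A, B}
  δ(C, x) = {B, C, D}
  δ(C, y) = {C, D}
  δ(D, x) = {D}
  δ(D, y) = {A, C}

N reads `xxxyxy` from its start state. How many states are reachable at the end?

Start: {A}
read x: {B, C}
read x: {A, B, C, D}
read x: {A, B, C, D}
read y: {A, B, C, D}
read x: {A, B, C, D}
read y: {A, B, C, D}
Final reachable set {A, B, C, D} has 4 states.

4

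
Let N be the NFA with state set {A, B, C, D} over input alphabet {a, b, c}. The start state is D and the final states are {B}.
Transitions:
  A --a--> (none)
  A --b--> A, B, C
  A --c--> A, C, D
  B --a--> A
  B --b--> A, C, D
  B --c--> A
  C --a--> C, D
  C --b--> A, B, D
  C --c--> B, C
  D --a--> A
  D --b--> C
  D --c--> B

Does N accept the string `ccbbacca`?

Start: {D}
read c: {B}
read c: {A}
read b: {A, B, C}
read b: {A, B, C, D}
read a: {A, C, D}
read c: {A, B, C, D}
read c: {A, B, C, D}
read a: {A, C, D}
Reachable ∩ accepting = {} — empty.

rejected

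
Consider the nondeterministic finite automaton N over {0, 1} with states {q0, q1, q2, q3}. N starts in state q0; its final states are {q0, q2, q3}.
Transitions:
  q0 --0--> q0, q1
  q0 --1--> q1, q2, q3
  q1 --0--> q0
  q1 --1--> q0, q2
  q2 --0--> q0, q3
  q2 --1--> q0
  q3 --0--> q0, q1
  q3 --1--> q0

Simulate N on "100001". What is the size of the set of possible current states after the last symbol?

4

Start: {q0}
read 1: {q1, q2, q3}
read 0: {q0, q1, q3}
read 0: {q0, q1}
read 0: {q0, q1}
read 0: {q0, q1}
read 1: {q0, q1, q2, q3}
Final reachable set {q0, q1, q2, q3} has 4 states.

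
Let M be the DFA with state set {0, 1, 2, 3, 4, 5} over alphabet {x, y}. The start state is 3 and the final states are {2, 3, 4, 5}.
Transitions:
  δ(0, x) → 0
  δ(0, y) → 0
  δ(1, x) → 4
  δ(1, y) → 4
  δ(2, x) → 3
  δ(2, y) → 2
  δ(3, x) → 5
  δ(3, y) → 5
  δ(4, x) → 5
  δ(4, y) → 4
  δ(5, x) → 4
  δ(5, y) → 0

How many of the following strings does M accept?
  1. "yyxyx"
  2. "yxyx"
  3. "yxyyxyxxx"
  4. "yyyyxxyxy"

"yyxyx": rejected
"yxyx": accepted
"yxyyxyxxx": rejected
"yyyyxxyxy": rejected

1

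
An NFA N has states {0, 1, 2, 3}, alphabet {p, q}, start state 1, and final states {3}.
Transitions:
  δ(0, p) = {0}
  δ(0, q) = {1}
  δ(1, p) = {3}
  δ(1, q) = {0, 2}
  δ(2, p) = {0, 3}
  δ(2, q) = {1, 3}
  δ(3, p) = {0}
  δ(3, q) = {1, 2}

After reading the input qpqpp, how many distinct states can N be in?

1

Start: {1}
read q: {0, 2}
read p: {0, 3}
read q: {1, 2}
read p: {0, 3}
read p: {0}
Final reachable set {0} has 1 state.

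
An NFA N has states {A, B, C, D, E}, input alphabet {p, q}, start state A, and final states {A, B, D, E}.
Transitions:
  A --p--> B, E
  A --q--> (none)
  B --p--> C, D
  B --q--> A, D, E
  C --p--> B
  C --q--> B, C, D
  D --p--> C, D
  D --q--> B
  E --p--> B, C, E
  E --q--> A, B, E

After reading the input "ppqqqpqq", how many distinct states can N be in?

Start: {A}
read p: {B, E}
read p: {B, C, D, E}
read q: {A, B, C, D, E}
read q: {A, B, C, D, E}
read q: {A, B, C, D, E}
read p: {B, C, D, E}
read q: {A, B, C, D, E}
read q: {A, B, C, D, E}
Final reachable set {A, B, C, D, E} has 5 states.

5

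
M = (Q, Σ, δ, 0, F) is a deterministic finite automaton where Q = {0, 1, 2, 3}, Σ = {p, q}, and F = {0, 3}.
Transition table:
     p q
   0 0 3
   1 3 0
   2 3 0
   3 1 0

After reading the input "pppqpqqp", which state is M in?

1

0 --p--> 0
0 --p--> 0
0 --p--> 0
0 --q--> 3
3 --p--> 1
1 --q--> 0
0 --q--> 3
3 --p--> 1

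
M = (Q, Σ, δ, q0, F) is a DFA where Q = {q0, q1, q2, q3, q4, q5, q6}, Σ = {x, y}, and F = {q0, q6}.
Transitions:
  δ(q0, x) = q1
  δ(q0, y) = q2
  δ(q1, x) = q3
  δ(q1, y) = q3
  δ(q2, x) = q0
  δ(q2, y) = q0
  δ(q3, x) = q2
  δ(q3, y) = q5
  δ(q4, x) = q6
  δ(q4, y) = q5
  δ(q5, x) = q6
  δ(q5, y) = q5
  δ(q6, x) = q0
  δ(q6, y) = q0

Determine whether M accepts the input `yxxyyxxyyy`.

q0 --y--> q2
q2 --x--> q0
q0 --x--> q1
q1 --y--> q3
q3 --y--> q5
q5 --x--> q6
q6 --x--> q0
q0 --y--> q2
q2 --y--> q0
q0 --y--> q2
End in state q2, which is not an accepting state.

rejected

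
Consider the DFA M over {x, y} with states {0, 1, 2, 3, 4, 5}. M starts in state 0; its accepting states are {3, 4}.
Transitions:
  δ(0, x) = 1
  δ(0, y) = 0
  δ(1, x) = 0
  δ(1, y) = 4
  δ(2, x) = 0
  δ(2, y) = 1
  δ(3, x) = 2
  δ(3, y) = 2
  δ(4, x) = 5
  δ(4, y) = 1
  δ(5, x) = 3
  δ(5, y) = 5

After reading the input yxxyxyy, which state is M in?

0 --y--> 0
0 --x--> 1
1 --x--> 0
0 --y--> 0
0 --x--> 1
1 --y--> 4
4 --y--> 1

1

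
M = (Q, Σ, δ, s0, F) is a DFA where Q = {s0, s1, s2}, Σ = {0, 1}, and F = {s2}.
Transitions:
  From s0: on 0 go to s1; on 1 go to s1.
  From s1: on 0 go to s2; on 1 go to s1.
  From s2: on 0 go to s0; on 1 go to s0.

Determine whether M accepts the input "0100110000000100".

s0 --0--> s1
s1 --1--> s1
s1 --0--> s2
s2 --0--> s0
s0 --1--> s1
s1 --1--> s1
s1 --0--> s2
s2 --0--> s0
s0 --0--> s1
s1 --0--> s2
s2 --0--> s0
s0 --0--> s1
s1 --0--> s2
s2 --1--> s0
s0 --0--> s1
s1 --0--> s2
End in state s2, which is an accepting state.

accepted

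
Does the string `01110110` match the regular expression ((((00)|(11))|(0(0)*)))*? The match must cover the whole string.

no

01110110 cannot be split into zero or more pieces each matching (((00)|(11))|(0(0)*)).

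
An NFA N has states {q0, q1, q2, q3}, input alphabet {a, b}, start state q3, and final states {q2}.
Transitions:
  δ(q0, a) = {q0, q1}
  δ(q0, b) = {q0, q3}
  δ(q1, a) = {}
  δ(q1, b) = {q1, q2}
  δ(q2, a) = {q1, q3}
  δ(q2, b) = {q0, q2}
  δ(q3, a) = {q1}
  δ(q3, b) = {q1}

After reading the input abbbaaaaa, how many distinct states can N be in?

Start: {q3}
read a: {q1}
read b: {q1, q2}
read b: {q0, q1, q2}
read b: {q0, q1, q2, q3}
read a: {q0, q1, q3}
read a: {q0, q1}
read a: {q0, q1}
read a: {q0, q1}
read a: {q0, q1}
Final reachable set {q0, q1} has 2 states.

2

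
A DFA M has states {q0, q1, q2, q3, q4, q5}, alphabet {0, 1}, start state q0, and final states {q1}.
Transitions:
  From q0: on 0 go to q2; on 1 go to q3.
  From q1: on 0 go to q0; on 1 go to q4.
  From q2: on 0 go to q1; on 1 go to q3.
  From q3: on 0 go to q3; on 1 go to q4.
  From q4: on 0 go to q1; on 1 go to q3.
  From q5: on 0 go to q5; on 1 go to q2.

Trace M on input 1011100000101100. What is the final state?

q3

q0 --1--> q3
q3 --0--> q3
q3 --1--> q4
q4 --1--> q3
q3 --1--> q4
q4 --0--> q1
q1 --0--> q0
q0 --0--> q2
q2 --0--> q1
q1 --0--> q0
q0 --1--> q3
q3 --0--> q3
q3 --1--> q4
q4 --1--> q3
q3 --0--> q3
q3 --0--> q3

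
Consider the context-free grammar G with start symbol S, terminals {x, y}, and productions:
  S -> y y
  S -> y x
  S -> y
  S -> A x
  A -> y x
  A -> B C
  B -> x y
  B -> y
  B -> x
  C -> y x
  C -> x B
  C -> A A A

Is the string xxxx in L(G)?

S ⇒ Ax ⇒ BCx ⇒ xCx ⇒ xxBx ⇒ xxxx

yes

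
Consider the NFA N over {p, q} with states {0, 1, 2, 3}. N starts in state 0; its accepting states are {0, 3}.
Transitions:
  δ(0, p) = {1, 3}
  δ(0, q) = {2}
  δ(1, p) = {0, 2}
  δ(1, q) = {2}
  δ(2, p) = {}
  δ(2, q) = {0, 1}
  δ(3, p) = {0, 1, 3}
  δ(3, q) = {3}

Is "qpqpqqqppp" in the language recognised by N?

Start: {0}
read q: {2}
read p: {}
The reachable set is empty and stays empty for the remaining 8 symbols.
Reachable ∩ accepting = {} — empty.

rejected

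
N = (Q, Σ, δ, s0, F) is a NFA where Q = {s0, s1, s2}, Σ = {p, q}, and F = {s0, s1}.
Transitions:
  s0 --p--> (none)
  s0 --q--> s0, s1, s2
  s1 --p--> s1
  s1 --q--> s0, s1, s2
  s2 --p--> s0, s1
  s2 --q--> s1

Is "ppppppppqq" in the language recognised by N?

Start: {s0}
read p: {}
The reachable set is empty and stays empty for the remaining 9 symbols.
Reachable ∩ accepting = {} — empty.

rejected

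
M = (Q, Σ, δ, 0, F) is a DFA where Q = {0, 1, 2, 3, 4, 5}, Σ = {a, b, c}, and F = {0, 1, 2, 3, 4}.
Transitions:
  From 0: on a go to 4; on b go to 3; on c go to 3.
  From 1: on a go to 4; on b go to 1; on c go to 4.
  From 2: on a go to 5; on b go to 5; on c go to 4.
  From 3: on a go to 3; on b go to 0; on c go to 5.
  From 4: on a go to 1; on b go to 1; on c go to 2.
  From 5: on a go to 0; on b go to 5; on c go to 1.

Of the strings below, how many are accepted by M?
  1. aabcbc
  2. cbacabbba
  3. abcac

aabcbc: accepted
cbacabbba: accepted
abcac: accepted

3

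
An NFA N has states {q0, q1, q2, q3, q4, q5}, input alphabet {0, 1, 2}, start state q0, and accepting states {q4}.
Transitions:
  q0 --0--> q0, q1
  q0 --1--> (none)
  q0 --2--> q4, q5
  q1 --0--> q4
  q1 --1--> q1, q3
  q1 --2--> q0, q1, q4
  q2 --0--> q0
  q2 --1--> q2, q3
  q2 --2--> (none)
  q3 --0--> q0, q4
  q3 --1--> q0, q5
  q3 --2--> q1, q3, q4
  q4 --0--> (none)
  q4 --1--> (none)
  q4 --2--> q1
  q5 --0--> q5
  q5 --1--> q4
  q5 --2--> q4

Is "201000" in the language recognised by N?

rejected

Start: {q0}
read 2: {q4, q5}
read 0: {q5}
read 1: {q4}
read 0: {}
The reachable set is empty and stays empty for the remaining 2 symbols.
Reachable ∩ accepting = {} — empty.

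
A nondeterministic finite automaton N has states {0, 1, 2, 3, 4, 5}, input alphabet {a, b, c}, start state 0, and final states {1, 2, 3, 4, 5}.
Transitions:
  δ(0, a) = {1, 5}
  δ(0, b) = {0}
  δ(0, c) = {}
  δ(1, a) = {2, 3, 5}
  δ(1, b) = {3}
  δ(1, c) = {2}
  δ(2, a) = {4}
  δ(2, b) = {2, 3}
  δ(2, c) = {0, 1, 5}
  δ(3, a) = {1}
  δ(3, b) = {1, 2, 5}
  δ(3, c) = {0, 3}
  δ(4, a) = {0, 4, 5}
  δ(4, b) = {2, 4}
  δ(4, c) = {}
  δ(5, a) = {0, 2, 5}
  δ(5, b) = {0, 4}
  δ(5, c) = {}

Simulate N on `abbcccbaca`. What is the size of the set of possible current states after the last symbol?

1

Start: {0}
read a: {1, 5}
read b: {0, 3, 4}
read b: {0, 1, 2, 4, 5}
read c: {0, 1, 2, 5}
read c: {0, 1, 2, 5}
read c: {0, 1, 2, 5}
read b: {0, 2, 3, 4}
read a: {0, 1, 4, 5}
read c: {2}
read a: {4}
Final reachable set {4} has 1 state.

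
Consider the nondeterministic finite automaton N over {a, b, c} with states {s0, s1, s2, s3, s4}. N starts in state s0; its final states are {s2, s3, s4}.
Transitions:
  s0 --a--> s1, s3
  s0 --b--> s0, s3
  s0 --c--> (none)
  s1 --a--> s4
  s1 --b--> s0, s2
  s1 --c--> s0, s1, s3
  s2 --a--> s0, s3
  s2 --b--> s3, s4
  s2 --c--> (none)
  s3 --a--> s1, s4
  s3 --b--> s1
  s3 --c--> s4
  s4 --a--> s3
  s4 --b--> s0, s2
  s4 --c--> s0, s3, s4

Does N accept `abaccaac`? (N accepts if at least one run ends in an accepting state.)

accepted

Start: {s0}
read a: {s1, s3}
read b: {s0, s1, s2}
read a: {s0, s1, s3, s4}
read c: {s0, s1, s3, s4}
read c: {s0, s1, s3, s4}
read a: {s1, s3, s4}
read a: {s1, s3, s4}
read c: {s0, s1, s3, s4}
Reachable ∩ accepting = {s3, s4} — nonempty.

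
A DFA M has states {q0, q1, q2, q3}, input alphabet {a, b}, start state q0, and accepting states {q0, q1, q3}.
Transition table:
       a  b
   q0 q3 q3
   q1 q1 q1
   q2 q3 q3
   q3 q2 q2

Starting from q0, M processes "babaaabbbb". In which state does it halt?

q2

q0 --b--> q3
q3 --a--> q2
q2 --b--> q3
q3 --a--> q2
q2 --a--> q3
q3 --a--> q2
q2 --b--> q3
q3 --b--> q2
q2 --b--> q3
q3 --b--> q2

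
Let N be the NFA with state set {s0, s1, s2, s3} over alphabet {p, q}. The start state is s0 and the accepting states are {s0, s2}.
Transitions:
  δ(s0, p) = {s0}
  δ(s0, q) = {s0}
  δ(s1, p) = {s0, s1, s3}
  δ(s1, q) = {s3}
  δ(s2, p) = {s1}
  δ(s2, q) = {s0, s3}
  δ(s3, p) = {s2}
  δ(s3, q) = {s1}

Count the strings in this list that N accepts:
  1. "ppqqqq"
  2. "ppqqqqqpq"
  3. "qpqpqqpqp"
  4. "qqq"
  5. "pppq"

"ppqqqq": accepted
"ppqqqqqpq": accepted
"qpqpqqpqp": accepted
"qqq": accepted
"pppq": accepted

5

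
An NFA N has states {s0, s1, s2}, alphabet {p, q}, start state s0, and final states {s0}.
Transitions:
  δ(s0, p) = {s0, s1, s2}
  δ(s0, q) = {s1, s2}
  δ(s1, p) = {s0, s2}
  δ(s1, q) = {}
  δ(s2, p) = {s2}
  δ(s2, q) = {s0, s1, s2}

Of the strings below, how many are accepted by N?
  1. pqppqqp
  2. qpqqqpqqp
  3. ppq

pqppqqp: accepted
qpqqqpqqp: accepted
ppq: accepted

3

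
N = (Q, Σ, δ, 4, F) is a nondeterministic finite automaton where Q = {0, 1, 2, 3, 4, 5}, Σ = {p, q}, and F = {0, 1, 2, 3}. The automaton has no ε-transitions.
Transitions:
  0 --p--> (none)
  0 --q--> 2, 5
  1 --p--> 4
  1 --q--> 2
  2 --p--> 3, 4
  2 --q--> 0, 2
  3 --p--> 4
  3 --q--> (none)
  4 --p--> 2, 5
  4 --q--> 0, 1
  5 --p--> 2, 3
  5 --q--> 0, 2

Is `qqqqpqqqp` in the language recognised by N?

accepted

Start: {4}
read q: {0, 1}
read q: {2, 5}
read q: {0, 2}
read q: {0, 2, 5}
read p: {2, 3, 4}
read q: {0, 1, 2}
read q: {0, 2, 5}
read q: {0, 2, 5}
read p: {2, 3, 4}
Reachable ∩ accepting = {2, 3} — nonempty.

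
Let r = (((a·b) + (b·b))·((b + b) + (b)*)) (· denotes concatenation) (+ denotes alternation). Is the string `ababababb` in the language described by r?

no

No split of ababababb into u·v has ((a·b)+(b·b)) matching u and ((b+b)+(b)*) matching v.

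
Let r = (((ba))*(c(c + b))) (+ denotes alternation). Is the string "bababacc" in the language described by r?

Split as bababa·cc: ((ba))* matches bababa and (c(c+b)) matches cc.

yes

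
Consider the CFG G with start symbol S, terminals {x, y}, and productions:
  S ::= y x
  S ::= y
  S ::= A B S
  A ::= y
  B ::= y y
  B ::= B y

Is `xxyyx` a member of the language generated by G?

no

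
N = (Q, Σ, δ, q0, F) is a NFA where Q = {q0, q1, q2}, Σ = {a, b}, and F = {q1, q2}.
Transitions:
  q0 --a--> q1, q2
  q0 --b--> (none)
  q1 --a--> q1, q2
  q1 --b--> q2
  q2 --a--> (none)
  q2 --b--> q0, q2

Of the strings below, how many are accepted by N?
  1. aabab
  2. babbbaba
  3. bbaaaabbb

1

aabab: accepted
babbbaba: rejected
bbaaaabbb: rejected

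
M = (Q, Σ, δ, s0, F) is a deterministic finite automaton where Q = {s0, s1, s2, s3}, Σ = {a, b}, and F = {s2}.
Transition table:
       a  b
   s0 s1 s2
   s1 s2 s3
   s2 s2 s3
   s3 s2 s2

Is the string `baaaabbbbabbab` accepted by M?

rejected

s0 --b--> s2
s2 --a--> s2
s2 --a--> s2
s2 --a--> s2
s2 --a--> s2
s2 --b--> s3
s3 --b--> s2
s2 --b--> s3
s3 --b--> s2
s2 --a--> s2
s2 --b--> s3
s3 --b--> s2
s2 --a--> s2
s2 --b--> s3
End in state s3, which is not an accepting state.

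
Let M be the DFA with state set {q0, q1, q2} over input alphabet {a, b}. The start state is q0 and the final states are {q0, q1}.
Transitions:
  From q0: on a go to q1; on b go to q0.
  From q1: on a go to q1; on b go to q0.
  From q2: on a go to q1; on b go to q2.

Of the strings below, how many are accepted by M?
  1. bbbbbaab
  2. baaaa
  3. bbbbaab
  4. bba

bbbbbaab: accepted
baaaa: accepted
bbbbaab: accepted
bba: accepted

4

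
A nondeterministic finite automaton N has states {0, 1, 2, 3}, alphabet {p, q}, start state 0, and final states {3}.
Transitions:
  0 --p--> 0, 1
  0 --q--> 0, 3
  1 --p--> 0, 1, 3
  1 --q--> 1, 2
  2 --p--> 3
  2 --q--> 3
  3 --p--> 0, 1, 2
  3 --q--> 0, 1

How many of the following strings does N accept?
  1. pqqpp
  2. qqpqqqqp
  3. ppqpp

pqqpp: accepted
qqpqqqqp: accepted
ppqpp: accepted

3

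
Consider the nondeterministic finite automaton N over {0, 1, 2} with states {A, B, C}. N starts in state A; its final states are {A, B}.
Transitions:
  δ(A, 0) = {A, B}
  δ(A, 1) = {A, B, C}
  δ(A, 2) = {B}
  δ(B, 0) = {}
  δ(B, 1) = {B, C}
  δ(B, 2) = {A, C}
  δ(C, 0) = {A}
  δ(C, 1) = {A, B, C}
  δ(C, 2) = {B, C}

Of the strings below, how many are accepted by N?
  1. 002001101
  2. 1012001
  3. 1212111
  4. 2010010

3

002001101: accepted
1012001: accepted
1212111: accepted
2010010: rejected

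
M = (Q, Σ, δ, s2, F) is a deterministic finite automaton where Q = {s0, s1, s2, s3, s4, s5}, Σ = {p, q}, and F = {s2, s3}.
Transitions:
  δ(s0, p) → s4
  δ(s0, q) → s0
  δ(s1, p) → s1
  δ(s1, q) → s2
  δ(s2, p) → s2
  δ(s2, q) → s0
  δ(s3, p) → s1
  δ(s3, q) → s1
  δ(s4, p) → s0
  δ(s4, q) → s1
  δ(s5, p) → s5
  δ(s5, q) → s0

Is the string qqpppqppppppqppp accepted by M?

accepted

s2 --q--> s0
s0 --q--> s0
s0 --p--> s4
s4 --p--> s0
s0 --p--> s4
s4 --q--> s1
s1 --p--> s1
s1 --p--> s1
s1 --p--> s1
s1 --p--> s1
s1 --p--> s1
s1 --p--> s1
s1 --q--> s2
s2 --p--> s2
s2 --p--> s2
s2 --p--> s2
End in state s2, which is an accepting state.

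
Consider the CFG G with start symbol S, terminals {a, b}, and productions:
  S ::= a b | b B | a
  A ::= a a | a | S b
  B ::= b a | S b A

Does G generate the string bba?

S ⇒ bB ⇒ bba

yes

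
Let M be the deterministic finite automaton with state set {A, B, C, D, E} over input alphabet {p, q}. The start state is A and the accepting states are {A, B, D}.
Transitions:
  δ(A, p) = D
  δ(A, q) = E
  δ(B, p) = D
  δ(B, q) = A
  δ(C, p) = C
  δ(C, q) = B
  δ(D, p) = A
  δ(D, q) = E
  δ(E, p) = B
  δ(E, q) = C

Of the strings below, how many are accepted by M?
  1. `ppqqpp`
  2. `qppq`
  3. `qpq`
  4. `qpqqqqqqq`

`ppqqpp`: rejected
`qppq`: rejected
`qpq`: accepted
`qpqqqqqqq`: rejected

1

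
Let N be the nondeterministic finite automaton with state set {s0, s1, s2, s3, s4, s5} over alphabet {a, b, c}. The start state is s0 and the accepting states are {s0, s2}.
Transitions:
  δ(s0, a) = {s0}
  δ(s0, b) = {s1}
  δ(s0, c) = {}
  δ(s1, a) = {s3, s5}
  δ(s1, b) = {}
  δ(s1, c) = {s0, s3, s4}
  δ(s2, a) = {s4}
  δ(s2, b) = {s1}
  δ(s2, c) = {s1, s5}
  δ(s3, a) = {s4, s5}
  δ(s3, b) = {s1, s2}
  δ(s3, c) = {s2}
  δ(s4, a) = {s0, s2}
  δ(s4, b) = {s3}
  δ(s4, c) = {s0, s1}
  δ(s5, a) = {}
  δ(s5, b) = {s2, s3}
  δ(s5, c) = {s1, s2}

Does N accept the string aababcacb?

accepted

Start: {s0}
read a: {s0}
read a: {s0}
read b: {s1}
read a: {s3, s5}
read b: {s1, s2, s3}
read c: {s0, s1, s2, s3, s4, s5}
read a: {s0, s2, s3, s4, s5}
read c: {s0, s1, s2, s5}
read b: {s1, s2, s3}
Reachable ∩ accepting = {s2} — nonempty.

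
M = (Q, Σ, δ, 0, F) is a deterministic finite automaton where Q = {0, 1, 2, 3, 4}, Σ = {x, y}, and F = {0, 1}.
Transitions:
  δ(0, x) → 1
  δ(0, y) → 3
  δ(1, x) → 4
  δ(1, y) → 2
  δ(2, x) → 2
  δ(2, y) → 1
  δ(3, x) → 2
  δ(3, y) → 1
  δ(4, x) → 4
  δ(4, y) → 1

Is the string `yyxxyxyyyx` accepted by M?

rejected

0 --y--> 3
3 --y--> 1
1 --x--> 4
4 --x--> 4
4 --y--> 1
1 --x--> 4
4 --y--> 1
1 --y--> 2
2 --y--> 1
1 --x--> 4
End in state 4, which is not an accepting state.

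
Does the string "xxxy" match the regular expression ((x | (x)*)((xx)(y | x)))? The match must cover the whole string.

yes

Split as x·xxy: (x|(x)*) matches x and ((xx)(y|x)) matches xxy.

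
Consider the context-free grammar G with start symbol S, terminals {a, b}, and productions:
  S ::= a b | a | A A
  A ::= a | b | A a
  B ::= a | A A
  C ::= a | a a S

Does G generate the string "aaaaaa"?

S ⇒ AA ⇒ AaA ⇒ AaaA ⇒ AaaaA ⇒ AaaaaA ⇒ aaaaaA ⇒ aaaaaa

yes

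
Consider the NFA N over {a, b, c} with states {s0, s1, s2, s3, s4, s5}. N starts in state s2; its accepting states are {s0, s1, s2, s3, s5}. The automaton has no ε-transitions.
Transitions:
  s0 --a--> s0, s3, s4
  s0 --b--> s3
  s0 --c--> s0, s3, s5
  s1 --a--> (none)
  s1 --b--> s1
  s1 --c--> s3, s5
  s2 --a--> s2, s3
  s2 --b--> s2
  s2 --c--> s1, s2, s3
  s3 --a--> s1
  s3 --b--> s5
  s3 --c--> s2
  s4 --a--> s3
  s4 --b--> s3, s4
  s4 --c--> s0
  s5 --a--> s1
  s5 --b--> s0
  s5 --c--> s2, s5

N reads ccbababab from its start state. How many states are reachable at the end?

3

Start: {s2}
read c: {s1, s2, s3}
read c: {s1, s2, s3, s5}
read b: {s0, s1, s2, s5}
read a: {s0, s1, s2, s3, s4}
read b: {s1, s2, s3, s4, s5}
read a: {s1, s2, s3}
read b: {s1, s2, s5}
read a: {s1, s2, s3}
read b: {s1, s2, s5}
Final reachable set {s1, s2, s5} has 3 states.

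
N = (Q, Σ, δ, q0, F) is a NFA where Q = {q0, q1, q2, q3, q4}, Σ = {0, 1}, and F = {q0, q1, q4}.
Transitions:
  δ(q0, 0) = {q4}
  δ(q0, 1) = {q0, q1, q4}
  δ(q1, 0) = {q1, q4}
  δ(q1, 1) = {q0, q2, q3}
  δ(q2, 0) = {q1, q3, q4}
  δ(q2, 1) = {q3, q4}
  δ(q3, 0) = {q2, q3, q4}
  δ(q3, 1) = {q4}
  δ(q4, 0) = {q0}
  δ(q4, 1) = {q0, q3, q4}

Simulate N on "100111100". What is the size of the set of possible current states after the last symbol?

Start: {q0}
read 1: {q0, q1, q4}
read 0: {q0, q1, q4}
read 0: {q0, q1, q4}
read 1: {q0, q1, q2, q3, q4}
read 1: {q0, q1, q2, q3, q4}
read 1: {q0, q1, q2, q3, q4}
read 1: {q0, q1, q2, q3, q4}
read 0: {q0, q1, q2, q3, q4}
read 0: {q0, q1, q2, q3, q4}
Final reachable set {q0, q1, q2, q3, q4} has 5 states.

5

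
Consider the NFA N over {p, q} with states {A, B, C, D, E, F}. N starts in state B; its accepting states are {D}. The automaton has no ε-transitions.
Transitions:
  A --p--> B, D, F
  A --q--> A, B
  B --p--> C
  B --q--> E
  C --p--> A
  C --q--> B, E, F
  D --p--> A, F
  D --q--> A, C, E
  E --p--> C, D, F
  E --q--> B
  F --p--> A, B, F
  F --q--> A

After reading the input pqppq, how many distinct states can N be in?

5

Start: {B}
read p: {C}
read q: {B, E, F}
read p: {A, B, C, D, F}
read p: {A, B, C, D, F}
read q: {A, B, C, E, F}
Final reachable set {A, B, C, E, F} has 5 states.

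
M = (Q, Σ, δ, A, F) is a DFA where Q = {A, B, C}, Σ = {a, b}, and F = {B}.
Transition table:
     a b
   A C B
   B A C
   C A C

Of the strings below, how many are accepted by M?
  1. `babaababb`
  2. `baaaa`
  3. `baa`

0

`babaababb`: rejected
`baaaa`: rejected
`baa`: rejected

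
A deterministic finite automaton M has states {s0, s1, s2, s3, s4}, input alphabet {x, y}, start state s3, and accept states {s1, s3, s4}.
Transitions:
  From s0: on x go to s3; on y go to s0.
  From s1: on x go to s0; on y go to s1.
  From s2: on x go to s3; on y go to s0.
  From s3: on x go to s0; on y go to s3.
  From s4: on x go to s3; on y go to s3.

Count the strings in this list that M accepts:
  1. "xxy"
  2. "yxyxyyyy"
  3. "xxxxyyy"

"xxy": accepted
"yxyxyyyy": accepted
"xxxxyyy": accepted

3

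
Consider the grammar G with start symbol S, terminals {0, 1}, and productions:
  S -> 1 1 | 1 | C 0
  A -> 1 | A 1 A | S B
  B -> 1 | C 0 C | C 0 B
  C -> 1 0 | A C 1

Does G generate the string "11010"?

S ⇒ C0 ⇒ AC10 ⇒ 1C10 ⇒ 11010

yes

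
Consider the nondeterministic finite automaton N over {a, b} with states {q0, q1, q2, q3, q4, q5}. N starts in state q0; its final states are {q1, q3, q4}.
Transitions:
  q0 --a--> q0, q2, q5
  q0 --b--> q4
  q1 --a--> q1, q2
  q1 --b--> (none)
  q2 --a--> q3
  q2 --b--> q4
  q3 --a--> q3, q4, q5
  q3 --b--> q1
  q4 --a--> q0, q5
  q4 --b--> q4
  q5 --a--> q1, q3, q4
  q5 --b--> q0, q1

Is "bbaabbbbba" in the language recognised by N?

rejected

Start: {q0}
read b: {q4}
read b: {q4}
read a: {q0, q5}
read a: {q0, q1, q2, q3, q4, q5}
read b: {q0, q1, q4}
read b: {q4}
read b: {q4}
read b: {q4}
read b: {q4}
read a: {q0, q5}
Reachable ∩ accepting = {} — empty.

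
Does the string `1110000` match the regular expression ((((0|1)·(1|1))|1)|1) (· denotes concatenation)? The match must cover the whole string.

no

Neither (((0|1)·(1|1))|1) nor 1 matches 1110000.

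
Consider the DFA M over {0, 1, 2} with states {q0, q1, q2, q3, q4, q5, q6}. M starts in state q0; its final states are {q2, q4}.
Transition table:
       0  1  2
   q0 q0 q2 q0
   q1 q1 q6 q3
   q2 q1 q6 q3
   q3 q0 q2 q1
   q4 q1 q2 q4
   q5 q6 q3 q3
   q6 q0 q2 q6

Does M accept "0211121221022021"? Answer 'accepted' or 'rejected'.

q0 --0--> q0
q0 --2--> q0
q0 --1--> q2
q2 --1--> q6
q6 --1--> q2
q2 --2--> q3
q3 --1--> q2
q2 --2--> q3
q3 --2--> q1
q1 --1--> q6
q6 --0--> q0
q0 --2--> q0
q0 --2--> q0
q0 --0--> q0
q0 --2--> q0
q0 --1--> q2
End in state q2, which is an accepting state.

accepted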